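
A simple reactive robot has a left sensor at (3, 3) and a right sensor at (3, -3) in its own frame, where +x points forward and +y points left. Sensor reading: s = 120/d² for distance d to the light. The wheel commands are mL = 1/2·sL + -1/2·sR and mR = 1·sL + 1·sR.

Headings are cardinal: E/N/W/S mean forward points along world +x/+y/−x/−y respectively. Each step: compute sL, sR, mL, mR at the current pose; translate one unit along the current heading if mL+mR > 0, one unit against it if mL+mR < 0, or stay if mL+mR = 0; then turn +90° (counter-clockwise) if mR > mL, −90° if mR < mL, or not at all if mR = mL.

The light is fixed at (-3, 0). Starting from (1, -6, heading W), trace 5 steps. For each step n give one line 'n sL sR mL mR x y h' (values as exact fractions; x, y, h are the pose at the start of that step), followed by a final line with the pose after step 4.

n=0: pose=(1,-6,W); sL=60/41, sR=12; mL=-216/41, mR=552/41; mL+mR=336/41 → advance +1; mR−mL=768/41 → turn +1·90°
n=1: pose=(0,-6,S); sL=40/39, sR=40/27; mL=-80/351, mR=880/351; mL+mR=800/351 → advance +1; mR−mL=320/117 → turn +1·90°
n=2: pose=(0,-7,E); sL=30/13, sR=15/17; mL=315/442, mR=705/221; mL+mR=1725/442 → advance +1; mR−mL=1095/442 → turn +1·90°
n=3: pose=(1,-7,N); sL=120/17, sR=24/13; mL=576/221, mR=1968/221; mL+mR=2544/221 → advance +1; mR−mL=1392/221 → turn +1·90°
n=4: pose=(1,-6,W); sL=60/41, sR=12; mL=-216/41, mR=552/41; mL+mR=336/41 → advance +1; mR−mL=768/41 → turn +1·90°

0 60/41 12 -216/41 552/41 1 -6 W
1 40/39 40/27 -80/351 880/351 0 -6 S
2 30/13 15/17 315/442 705/221 0 -7 E
3 120/17 24/13 576/221 1968/221 1 -7 N
4 60/41 12 -216/41 552/41 1 -6 W
final 0 -6 S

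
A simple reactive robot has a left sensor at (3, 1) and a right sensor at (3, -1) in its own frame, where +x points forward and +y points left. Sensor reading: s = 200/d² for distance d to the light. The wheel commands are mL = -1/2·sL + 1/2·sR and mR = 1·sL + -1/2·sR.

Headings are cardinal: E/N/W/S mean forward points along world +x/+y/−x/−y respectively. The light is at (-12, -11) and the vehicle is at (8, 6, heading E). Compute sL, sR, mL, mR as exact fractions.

200/853 40/157 1360/133921 14340/133921

left sensor world pos  = (11, 7); dL² = 853
right sensor world pos = (11, 5); dR² = 785
sL = 200/853 = 200/853
sR = 200/785 = 40/157
mL = -1/2·sL + 1/2·sR = 1360/133921
mR = 1·sL + -1/2·sR = 14340/133921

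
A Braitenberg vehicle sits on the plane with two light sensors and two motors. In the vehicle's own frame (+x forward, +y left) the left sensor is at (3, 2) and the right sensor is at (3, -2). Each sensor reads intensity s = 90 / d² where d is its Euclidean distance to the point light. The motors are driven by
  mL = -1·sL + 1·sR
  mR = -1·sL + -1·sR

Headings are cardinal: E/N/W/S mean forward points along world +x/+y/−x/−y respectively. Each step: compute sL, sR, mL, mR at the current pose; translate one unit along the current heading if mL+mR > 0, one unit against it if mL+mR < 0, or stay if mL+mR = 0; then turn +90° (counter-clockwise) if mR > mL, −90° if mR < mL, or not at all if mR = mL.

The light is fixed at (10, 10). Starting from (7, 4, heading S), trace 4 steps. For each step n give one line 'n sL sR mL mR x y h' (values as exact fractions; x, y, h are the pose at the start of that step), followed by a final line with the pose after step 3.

n=0: pose=(7,4,S); sL=45/41, sR=45/53; mL=-540/2173, mR=-4230/2173; mL+mR=-90/41 → advance -1; mR−mL=-90/53 → turn -1·90°
n=1: pose=(7,5,W); sL=18/17, sR=2; mL=16/17, mR=-52/17; mL+mR=-36/17 → advance -1; mR−mL=-4 → turn -1·90°
n=2: pose=(8,5,N); sL=9/2, sR=45/2; mL=18, mR=-27; mL+mR=-9 → advance -1; mR−mL=-45 → turn -1·90°
n=3: pose=(8,4,E); sL=90/17, sR=18/13; mL=-864/221, mR=-1476/221; mL+mR=-180/17 → advance -1; mR−mL=-36/13 → turn -1·90°

0 45/41 45/53 -540/2173 -4230/2173 7 4 S
1 18/17 2 16/17 -52/17 7 5 W
2 9/2 45/2 18 -27 8 5 N
3 90/17 18/13 -864/221 -1476/221 8 4 E
final 7 4 S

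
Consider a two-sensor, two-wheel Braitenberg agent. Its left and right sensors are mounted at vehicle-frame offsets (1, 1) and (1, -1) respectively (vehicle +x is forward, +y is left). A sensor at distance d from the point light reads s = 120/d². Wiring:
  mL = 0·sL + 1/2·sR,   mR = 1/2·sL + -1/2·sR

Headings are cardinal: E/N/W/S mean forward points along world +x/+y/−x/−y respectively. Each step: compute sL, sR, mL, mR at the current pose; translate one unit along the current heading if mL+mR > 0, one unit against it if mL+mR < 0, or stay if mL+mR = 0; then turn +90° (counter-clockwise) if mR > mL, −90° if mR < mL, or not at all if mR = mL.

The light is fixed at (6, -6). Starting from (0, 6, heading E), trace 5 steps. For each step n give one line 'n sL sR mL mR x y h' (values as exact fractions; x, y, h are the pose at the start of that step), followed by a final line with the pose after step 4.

n=0: pose=(0,6,E); sL=60/97, sR=60/73; mL=30/73, mR=-720/7081; mL+mR=30/97 → advance +1; mR−mL=-3630/7081 → turn -1·90°
n=1: pose=(1,6,S); sL=120/137, sR=120/157; mL=60/157, mR=1200/21509; mL+mR=60/137 → advance +1; mR−mL=-7020/21509 → turn -1·90°
n=2: pose=(1,5,W); sL=15/17, sR=2/3; mL=1/3, mR=11/102; mL+mR=15/34 → advance +1; mR−mL=-23/102 → turn -1·90°
n=3: pose=(0,5,N); sL=120/193, sR=120/169; mL=60/169, mR=-1440/32617; mL+mR=60/193 → advance +1; mR−mL=-13020/32617 → turn -1·90°
n=4: pose=(0,6,E); sL=60/97, sR=60/73; mL=30/73, mR=-720/7081; mL+mR=30/97 → advance +1; mR−mL=-3630/7081 → turn -1·90°

0 60/97 60/73 30/73 -720/7081 0 6 E
1 120/137 120/157 60/157 1200/21509 1 6 S
2 15/17 2/3 1/3 11/102 1 5 W
3 120/193 120/169 60/169 -1440/32617 0 5 N
4 60/97 60/73 30/73 -720/7081 0 6 E
final 1 6 S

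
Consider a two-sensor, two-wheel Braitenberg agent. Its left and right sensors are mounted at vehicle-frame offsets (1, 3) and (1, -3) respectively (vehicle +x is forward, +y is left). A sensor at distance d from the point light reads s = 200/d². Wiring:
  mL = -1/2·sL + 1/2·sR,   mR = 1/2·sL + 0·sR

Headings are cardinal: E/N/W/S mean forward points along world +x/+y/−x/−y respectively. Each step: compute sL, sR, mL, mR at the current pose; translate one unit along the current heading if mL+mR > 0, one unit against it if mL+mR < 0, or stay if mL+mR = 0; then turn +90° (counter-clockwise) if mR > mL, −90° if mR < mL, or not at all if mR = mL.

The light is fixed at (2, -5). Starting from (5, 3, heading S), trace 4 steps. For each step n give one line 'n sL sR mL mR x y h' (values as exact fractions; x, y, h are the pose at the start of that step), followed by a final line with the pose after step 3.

0 40/17 200/49 720/833 20/17 5 3 S
1 50/29 25/4 525/232 25/29 5 2 E
2 40/17 200/37 960/629 20/17 6 2 S
3 100/9 20/9 -40/9 50/9 6 1 W
final 5 1 S

n=0: pose=(5,3,S); sL=40/17, sR=200/49; mL=720/833, mR=20/17; mL+mR=100/49 → advance +1; mR−mL=260/833 → turn +1·90°
n=1: pose=(5,2,E); sL=50/29, sR=25/4; mL=525/232, mR=25/29; mL+mR=25/8 → advance +1; mR−mL=-325/232 → turn -1·90°
n=2: pose=(6,2,S); sL=40/17, sR=200/37; mL=960/629, mR=20/17; mL+mR=100/37 → advance +1; mR−mL=-220/629 → turn -1·90°
n=3: pose=(6,1,W); sL=100/9, sR=20/9; mL=-40/9, mR=50/9; mL+mR=10/9 → advance +1; mR−mL=10 → turn +1·90°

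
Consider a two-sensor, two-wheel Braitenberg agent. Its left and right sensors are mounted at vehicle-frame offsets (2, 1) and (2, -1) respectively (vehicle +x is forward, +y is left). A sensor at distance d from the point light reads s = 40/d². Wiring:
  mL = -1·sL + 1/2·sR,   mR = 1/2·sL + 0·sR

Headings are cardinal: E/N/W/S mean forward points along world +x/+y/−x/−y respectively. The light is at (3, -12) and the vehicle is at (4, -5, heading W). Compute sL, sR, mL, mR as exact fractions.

left sensor world pos  = (2, -6); dL² = 37
right sensor world pos = (2, -4); dR² = 65
sL = 40/37 = 40/37
sR = 40/65 = 8/13
mL = -1·sL + 1/2·sR = -372/481
mR = 1/2·sL + 0·sR = 20/37

40/37 8/13 -372/481 20/37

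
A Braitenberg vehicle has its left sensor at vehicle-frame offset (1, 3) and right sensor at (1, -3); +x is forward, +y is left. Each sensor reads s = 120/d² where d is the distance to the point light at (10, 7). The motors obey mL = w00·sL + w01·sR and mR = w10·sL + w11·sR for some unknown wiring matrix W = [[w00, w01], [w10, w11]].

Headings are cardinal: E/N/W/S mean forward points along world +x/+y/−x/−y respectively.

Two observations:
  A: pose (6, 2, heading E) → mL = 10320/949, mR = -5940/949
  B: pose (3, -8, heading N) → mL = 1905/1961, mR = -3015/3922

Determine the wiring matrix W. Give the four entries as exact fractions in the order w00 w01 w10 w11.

obs A: pose=(6,2,E) → sL=120/13, sR=120/73, mL=10320/949, mR=-5940/949
obs B: pose=(3,-8,N) → sL=15/37, sR=30/53, mL=1905/1961, mR=-3015/3922
sensor matrix S = [[120/13, 120/73], [15/37, 30/53]]; det S = 8483400/1860989
solve [mL_A; mL_B] = S·[w00; w01] and [mR_A; mR_B] = S·[w10; w11]:
  w00 = 1, w01 = 1, w10 = -1/2, w11 = -1

1 1 -1/2 -1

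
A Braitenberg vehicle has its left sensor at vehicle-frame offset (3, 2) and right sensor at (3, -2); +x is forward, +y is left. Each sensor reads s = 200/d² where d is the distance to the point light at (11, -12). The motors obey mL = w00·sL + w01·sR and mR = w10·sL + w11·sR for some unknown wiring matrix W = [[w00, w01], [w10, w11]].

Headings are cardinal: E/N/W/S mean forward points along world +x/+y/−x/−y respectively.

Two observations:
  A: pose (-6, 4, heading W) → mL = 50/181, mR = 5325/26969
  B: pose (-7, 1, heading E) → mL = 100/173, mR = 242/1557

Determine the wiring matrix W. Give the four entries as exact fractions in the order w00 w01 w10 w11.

0 1 1 -1/2

obs A: pose=(-6,4,W) → sL=50/149, sR=50/181, mL=50/181, mR=5325/26969
obs B: pose=(-7,1,E) → sL=4/9, sR=100/173, mL=100/173, mR=242/1557
sensor matrix S = [[50/149, 50/181], [4/9, 100/173]]; det S = 2989600/41990733
solve [mL_A; mL_B] = S·[w00; w01] and [mR_A; mR_B] = S·[w10; w11]:
  w00 = 0, w01 = 1, w10 = 1, w11 = -1/2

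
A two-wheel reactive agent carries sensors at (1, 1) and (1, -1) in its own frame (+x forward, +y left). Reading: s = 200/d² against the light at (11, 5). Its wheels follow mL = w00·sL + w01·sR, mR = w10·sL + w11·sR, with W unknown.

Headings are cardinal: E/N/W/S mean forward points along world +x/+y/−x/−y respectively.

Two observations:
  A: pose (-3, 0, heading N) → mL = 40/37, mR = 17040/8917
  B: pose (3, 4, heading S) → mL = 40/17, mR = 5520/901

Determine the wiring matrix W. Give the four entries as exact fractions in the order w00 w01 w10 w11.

0 1 1 1

obs A: pose=(-3,0,N) → sL=200/241, sR=40/37, mL=40/37, mR=17040/8917
obs B: pose=(3,4,S) → sL=200/53, sR=40/17, mL=40/17, mR=5520/901
sensor matrix S = [[200/241, 40/37], [200/53, 40/17]]; det S = -17088000/8034217
solve [mL_A; mL_B] = S·[w00; w01] and [mR_A; mR_B] = S·[w10; w11]:
  w00 = 0, w01 = 1, w10 = 1, w11 = 1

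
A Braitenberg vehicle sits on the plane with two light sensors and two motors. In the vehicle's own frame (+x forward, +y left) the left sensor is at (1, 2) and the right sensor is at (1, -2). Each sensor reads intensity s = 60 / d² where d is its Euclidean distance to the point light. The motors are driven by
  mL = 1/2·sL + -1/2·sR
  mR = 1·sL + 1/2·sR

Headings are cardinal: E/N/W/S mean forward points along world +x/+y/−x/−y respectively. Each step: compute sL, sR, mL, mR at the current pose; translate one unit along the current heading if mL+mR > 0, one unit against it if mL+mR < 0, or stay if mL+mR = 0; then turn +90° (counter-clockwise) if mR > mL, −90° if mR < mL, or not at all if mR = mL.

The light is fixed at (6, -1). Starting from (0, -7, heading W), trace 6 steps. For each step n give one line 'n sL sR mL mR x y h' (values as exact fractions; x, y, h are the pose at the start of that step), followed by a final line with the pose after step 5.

n=0: pose=(0,-7,W); sL=60/113, sR=12/13; mL=-288/1469, mR=1458/1469; mL+mR=90/113 → advance +1; mR−mL=1746/1469 → turn +1·90°
n=1: pose=(-1,-7,S); sL=30/37, sR=6/13; mL=84/481, mR=501/481; mL+mR=45/37 → advance +1; mR−mL=417/481 → turn +1·90°
n=2: pose=(-1,-8,E); sL=60/61, sR=20/39; mL=560/2379, mR=2950/2379; mL+mR=90/61 → advance +1; mR−mL=2390/2379 → turn +1·90°
n=3: pose=(0,-8,N); sL=3/5, sR=15/13; mL=-18/65, mR=153/130; mL+mR=9/10 → advance +1; mR−mL=189/130 → turn +1·90°
n=4: pose=(0,-7,W); sL=60/113, sR=12/13; mL=-288/1469, mR=1458/1469; mL+mR=90/113 → advance +1; mR−mL=1746/1469 → turn +1·90°
n=5: pose=(-1,-7,S); sL=30/37, sR=6/13; mL=84/481, mR=501/481; mL+mR=45/37 → advance +1; mR−mL=417/481 → turn +1·90°

0 60/113 12/13 -288/1469 1458/1469 0 -7 W
1 30/37 6/13 84/481 501/481 -1 -7 S
2 60/61 20/39 560/2379 2950/2379 -1 -8 E
3 3/5 15/13 -18/65 153/130 0 -8 N
4 60/113 12/13 -288/1469 1458/1469 0 -7 W
5 30/37 6/13 84/481 501/481 -1 -7 S
final -1 -8 E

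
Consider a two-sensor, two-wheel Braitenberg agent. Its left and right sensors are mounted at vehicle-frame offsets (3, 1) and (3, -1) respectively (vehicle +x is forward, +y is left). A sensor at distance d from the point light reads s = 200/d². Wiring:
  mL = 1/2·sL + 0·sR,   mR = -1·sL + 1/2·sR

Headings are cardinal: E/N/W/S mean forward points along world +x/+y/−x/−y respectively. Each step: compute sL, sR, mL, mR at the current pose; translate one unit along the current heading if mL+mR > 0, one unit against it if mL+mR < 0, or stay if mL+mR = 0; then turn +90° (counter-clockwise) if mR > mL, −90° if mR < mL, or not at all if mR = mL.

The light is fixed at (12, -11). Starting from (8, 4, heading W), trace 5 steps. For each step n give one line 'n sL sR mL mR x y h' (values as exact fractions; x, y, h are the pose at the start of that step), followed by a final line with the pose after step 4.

n=0: pose=(8,4,W); sL=40/49, sR=40/61; mL=20/49, mR=-1460/2989; mL+mR=-240/2989 → advance -1; mR−mL=-2680/2989 → turn -1·90°
n=1: pose=(9,4,N); sL=10/17, sR=25/41; mL=5/17, mR=-395/1394; mL+mR=15/1394 → advance +1; mR−mL=-805/1394 → turn -1·90°
n=2: pose=(9,5,E); sL=200/289, sR=8/9; mL=100/289, mR=-644/2601; mL+mR=256/2601 → advance +1; mR−mL=-1544/2601 → turn -1·90°
n=3: pose=(10,5,S); sL=20/17, sR=100/89; mL=10/17, mR=-930/1513; mL+mR=-40/1513 → advance -1; mR−mL=-1820/1513 → turn -1·90°
n=4: pose=(10,6,W); sL=200/281, sR=200/349; mL=100/281, mR=-41700/98069; mL+mR=-6800/98069 → advance -1; mR−mL=-76600/98069 → turn -1·90°

0 40/49 40/61 20/49 -1460/2989 8 4 W
1 10/17 25/41 5/17 -395/1394 9 4 N
2 200/289 8/9 100/289 -644/2601 9 5 E
3 20/17 100/89 10/17 -930/1513 10 5 S
4 200/281 200/349 100/281 -41700/98069 10 6 W
final 11 6 N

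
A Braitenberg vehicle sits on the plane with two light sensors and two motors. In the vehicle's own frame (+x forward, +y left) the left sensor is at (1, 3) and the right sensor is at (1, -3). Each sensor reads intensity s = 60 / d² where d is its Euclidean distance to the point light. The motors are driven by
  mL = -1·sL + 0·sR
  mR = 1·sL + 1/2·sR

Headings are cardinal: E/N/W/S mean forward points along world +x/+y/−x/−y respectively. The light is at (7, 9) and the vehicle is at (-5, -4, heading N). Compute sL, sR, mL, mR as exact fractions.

left sensor world pos  = (-8, -3); dL² = 369
right sensor world pos = (-2, -3); dR² = 225
sL = 60/369 = 20/123
sR = 60/225 = 4/15
mL = -1·sL + 0·sR = -20/123
mR = 1·sL + 1/2·sR = 182/615

20/123 4/15 -20/123 182/615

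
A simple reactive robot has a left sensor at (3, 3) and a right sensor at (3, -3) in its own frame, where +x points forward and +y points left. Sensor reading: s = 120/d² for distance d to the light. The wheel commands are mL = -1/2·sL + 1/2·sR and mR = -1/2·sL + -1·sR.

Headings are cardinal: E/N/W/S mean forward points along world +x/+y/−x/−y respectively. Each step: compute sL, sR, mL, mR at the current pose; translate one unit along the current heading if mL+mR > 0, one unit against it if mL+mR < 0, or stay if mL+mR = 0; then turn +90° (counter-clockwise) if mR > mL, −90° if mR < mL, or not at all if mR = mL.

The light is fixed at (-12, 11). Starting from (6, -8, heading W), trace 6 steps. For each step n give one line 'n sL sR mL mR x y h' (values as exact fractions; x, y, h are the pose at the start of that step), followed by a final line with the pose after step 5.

0 120/709 120/481 13680/341029 -113940/341029 6 -8 W
1 15/64 6/37 -171/4736 -1323/4736 7 -8 N
2 120/773 120/1013 -14400/783049 -153540/783049 7 -9 E
3 12/97 60/377 648/36569 -8082/36569 6 -9 S
4 120/709 120/481 13680/341029 -113940/341029 6 -8 W
5 15/64 6/37 -171/4736 -1323/4736 7 -8 N
final 7 -9 E

n=0: pose=(6,-8,W); sL=120/709, sR=120/481; mL=13680/341029, mR=-113940/341029; mL+mR=-100260/341029 → advance -1; mR−mL=-180/481 → turn -1·90°
n=1: pose=(7,-8,N); sL=15/64, sR=6/37; mL=-171/4736, mR=-1323/4736; mL+mR=-747/2368 → advance -1; mR−mL=-9/37 → turn -1·90°
n=2: pose=(7,-9,E); sL=120/773, sR=120/1013; mL=-14400/783049, mR=-153540/783049; mL+mR=-167940/783049 → advance -1; mR−mL=-180/1013 → turn -1·90°
n=3: pose=(6,-9,S); sL=12/97, sR=60/377; mL=648/36569, mR=-8082/36569; mL+mR=-7434/36569 → advance -1; mR−mL=-90/377 → turn -1·90°
n=4: pose=(6,-8,W); sL=120/709, sR=120/481; mL=13680/341029, mR=-113940/341029; mL+mR=-100260/341029 → advance -1; mR−mL=-180/481 → turn -1·90°
n=5: pose=(7,-8,N); sL=15/64, sR=6/37; mL=-171/4736, mR=-1323/4736; mL+mR=-747/2368 → advance -1; mR−mL=-9/37 → turn -1·90°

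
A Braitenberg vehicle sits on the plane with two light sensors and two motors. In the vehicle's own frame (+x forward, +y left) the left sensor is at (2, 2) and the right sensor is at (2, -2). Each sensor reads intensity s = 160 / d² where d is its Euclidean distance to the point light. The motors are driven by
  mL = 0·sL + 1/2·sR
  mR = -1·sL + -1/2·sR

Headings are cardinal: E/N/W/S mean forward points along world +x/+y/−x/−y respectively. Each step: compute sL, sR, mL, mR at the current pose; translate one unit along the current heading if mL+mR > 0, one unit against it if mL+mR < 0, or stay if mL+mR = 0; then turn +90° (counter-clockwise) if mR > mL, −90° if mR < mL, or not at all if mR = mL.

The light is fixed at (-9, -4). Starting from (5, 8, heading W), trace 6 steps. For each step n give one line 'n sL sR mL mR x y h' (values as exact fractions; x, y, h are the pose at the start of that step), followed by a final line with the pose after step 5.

n=0: pose=(5,8,W); sL=40/61, sR=8/17; mL=4/17, mR=-924/1037; mL+mR=-40/61 → advance -1; mR−mL=-1168/1037 → turn -1·90°
n=1: pose=(6,8,N); sL=32/73, sR=32/97; mL=16/97, mR=-4272/7081; mL+mR=-32/73 → advance -1; mR−mL=-5440/7081 → turn -1·90°
n=2: pose=(6,7,E); sL=80/229, sR=16/37; mL=8/37, mR=-4792/8473; mL+mR=-80/229 → advance -1; mR−mL=-6624/8473 → turn -1·90°
n=3: pose=(5,7,S); sL=160/337, sR=32/45; mL=16/45, mR=-12592/15165; mL+mR=-160/337 → advance -1; mR−mL=-17984/15165 → turn -1·90°
n=4: pose=(5,8,W); sL=40/61, sR=8/17; mL=4/17, mR=-924/1037; mL+mR=-40/61 → advance -1; mR−mL=-1168/1037 → turn -1·90°
n=5: pose=(6,8,N); sL=32/73, sR=32/97; mL=16/97, mR=-4272/7081; mL+mR=-32/73 → advance -1; mR−mL=-5440/7081 → turn -1·90°

0 40/61 8/17 4/17 -924/1037 5 8 W
1 32/73 32/97 16/97 -4272/7081 6 8 N
2 80/229 16/37 8/37 -4792/8473 6 7 E
3 160/337 32/45 16/45 -12592/15165 5 7 S
4 40/61 8/17 4/17 -924/1037 5 8 W
5 32/73 32/97 16/97 -4272/7081 6 8 N
final 6 7 E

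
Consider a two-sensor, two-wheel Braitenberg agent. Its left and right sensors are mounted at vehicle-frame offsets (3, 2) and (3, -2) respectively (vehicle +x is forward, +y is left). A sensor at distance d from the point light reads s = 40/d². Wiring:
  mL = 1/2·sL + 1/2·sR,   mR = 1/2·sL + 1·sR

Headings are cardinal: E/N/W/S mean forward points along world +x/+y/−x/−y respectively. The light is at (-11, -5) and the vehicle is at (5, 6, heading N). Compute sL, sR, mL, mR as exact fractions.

left sensor world pos  = (3, 9); dL² = 392
right sensor world pos = (7, 9); dR² = 520
sL = 40/392 = 5/49
sR = 40/520 = 1/13
mL = 1/2·sL + 1/2·sR = 57/637
mR = 1/2·sL + 1·sR = 163/1274

5/49 1/13 57/637 163/1274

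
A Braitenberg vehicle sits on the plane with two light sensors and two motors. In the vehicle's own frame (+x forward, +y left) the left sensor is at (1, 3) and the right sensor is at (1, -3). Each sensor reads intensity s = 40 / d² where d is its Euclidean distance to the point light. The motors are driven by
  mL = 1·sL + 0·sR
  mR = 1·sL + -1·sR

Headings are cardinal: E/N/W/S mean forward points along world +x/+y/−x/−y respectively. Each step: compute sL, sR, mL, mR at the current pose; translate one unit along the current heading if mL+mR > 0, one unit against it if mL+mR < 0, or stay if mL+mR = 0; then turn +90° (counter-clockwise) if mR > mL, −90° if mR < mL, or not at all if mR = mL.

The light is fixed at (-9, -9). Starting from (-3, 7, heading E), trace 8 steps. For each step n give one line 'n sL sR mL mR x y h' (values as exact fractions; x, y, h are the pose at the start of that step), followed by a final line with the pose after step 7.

0 4/41 20/109 4/41 -384/4469 -3 7 E
1 8/65 40/241 8/65 -672/15665 -2 7 S
2 2/9 1/9 2/9 1/9 -2 6 W
3 8/53 40/337 8/53 576/17861 -3 6 N
4 4/41 20/109 4/41 -384/4469 -3 7 E
5 8/65 40/241 8/65 -672/15665 -2 7 S
6 2/9 1/9 2/9 1/9 -2 6 W
7 8/53 40/337 8/53 576/17861 -3 6 N
final -3 7 E

n=0: pose=(-3,7,E); sL=4/41, sR=20/109; mL=4/41, mR=-384/4469; mL+mR=52/4469 → advance +1; mR−mL=-20/109 → turn -1·90°
n=1: pose=(-2,7,S); sL=8/65, sR=40/241; mL=8/65, mR=-672/15665; mL+mR=1256/15665 → advance +1; mR−mL=-40/241 → turn -1·90°
n=2: pose=(-2,6,W); sL=2/9, sR=1/9; mL=2/9, mR=1/9; mL+mR=1/3 → advance +1; mR−mL=-1/9 → turn -1·90°
n=3: pose=(-3,6,N); sL=8/53, sR=40/337; mL=8/53, mR=576/17861; mL+mR=3272/17861 → advance +1; mR−mL=-40/337 → turn -1·90°
n=4: pose=(-3,7,E); sL=4/41, sR=20/109; mL=4/41, mR=-384/4469; mL+mR=52/4469 → advance +1; mR−mL=-20/109 → turn -1·90°
n=5: pose=(-2,7,S); sL=8/65, sR=40/241; mL=8/65, mR=-672/15665; mL+mR=1256/15665 → advance +1; mR−mL=-40/241 → turn -1·90°
n=6: pose=(-2,6,W); sL=2/9, sR=1/9; mL=2/9, mR=1/9; mL+mR=1/3 → advance +1; mR−mL=-1/9 → turn -1·90°
n=7: pose=(-3,6,N); sL=8/53, sR=40/337; mL=8/53, mR=576/17861; mL+mR=3272/17861 → advance +1; mR−mL=-40/337 → turn -1·90°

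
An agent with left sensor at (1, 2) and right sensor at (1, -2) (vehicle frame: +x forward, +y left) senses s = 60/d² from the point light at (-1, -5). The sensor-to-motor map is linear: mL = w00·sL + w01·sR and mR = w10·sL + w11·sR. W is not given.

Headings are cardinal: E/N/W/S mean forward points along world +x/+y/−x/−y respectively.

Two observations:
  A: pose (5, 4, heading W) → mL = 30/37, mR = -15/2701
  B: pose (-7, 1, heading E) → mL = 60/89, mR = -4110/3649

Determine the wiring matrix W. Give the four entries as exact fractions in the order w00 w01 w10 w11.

obs A: pose=(5,4,W) → sL=30/37, sR=30/73, mL=30/37, mR=-15/2701
obs B: pose=(-7,1,E) → sL=60/89, sR=60/41, mL=60/89, mR=-4110/3649
sensor matrix S = [[30/37, 30/73], [60/89, 60/41]]; det S = 8964000/9855949
solve [mL_A; mL_B] = S·[w00; w01] and [mR_A; mR_B] = S·[w10; w11]:
  w00 = 1, w01 = 0, w10 = 1/2, w11 = -1

1 0 1/2 -1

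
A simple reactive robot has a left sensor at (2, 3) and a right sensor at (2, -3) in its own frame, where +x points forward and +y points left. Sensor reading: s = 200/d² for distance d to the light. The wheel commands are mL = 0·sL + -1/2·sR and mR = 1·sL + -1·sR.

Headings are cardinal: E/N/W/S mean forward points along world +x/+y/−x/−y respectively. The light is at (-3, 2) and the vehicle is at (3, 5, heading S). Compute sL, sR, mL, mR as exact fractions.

left sensor world pos  = (6, 3); dL² = 82
right sensor world pos = (0, 3); dR² = 10
sL = 200/82 = 100/41
sR = 200/10 = 20
mL = 0·sL + -1/2·sR = -10
mR = 1·sL + -1·sR = -720/41

100/41 20 -10 -720/41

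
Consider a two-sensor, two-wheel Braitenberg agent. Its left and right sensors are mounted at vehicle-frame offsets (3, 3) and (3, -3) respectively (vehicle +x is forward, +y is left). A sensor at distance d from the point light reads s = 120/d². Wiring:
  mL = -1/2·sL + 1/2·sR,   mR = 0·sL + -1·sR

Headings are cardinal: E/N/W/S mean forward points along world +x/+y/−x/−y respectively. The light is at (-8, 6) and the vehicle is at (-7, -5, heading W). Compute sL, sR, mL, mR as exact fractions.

left sensor world pos  = (-10, -8); dL² = 200
right sensor world pos = (-10, -2); dR² = 68
sL = 120/200 = 3/5
sR = 120/68 = 30/17
mL = -1/2·sL + 1/2·sR = 99/170
mR = 0·sL + -1·sR = -30/17

3/5 30/17 99/170 -30/17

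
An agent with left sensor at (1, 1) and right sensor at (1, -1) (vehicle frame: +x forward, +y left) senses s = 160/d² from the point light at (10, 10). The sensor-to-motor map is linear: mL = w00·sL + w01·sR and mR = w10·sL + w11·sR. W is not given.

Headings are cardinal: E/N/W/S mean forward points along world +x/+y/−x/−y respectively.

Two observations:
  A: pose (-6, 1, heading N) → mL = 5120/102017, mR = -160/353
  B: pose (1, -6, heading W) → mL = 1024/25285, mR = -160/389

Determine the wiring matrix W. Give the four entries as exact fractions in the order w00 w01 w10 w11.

obs A: pose=(-6,1,N) → sL=160/353, sR=160/289, mL=5120/102017, mR=-160/353
obs B: pose=(1,-6,W) → sL=160/389, sR=32/65, mL=1024/25285, mR=-160/389
sensor matrix S = [[160/353, 160/289], [160/389, 32/65]]; det S = -2359296/515899969
solve [mL_A; mL_B] = S·[w00; w01] and [mR_A; mR_B] = S·[w10; w11]:
  w00 = -1/2, w01 = 1/2, w10 = -1, w11 = 0

-1/2 1/2 -1 0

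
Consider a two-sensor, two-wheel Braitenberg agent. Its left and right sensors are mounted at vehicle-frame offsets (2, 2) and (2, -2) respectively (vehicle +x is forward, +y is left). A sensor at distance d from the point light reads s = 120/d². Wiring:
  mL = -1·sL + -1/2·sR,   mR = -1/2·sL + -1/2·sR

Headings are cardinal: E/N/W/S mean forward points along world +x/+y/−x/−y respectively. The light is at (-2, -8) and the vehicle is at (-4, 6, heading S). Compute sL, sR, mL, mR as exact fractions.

left sensor world pos  = (-2, 4); dL² = 144
right sensor world pos = (-6, 4); dR² = 160
sL = 120/144 = 5/6
sR = 120/160 = 3/4
mL = -1·sL + -1/2·sR = -29/24
mR = -1/2·sL + -1/2·sR = -19/24

5/6 3/4 -29/24 -19/24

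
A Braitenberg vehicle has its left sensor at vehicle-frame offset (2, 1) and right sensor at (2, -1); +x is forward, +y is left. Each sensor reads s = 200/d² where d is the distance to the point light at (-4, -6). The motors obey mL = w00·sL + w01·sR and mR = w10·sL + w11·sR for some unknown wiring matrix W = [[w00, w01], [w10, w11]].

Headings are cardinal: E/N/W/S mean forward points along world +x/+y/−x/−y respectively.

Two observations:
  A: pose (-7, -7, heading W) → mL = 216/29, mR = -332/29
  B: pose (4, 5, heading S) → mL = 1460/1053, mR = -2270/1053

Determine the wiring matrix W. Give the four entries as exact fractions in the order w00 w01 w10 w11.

1/2 1/2 -1/2 -1

obs A: pose=(-7,-7,W) → sL=200/29, sR=8, mL=216/29, mR=-332/29
obs B: pose=(4,5,S) → sL=100/81, sR=20/13, mL=1460/1053, mR=-2270/1053
sensor matrix S = [[200/29, 8], [100/81, 20/13]]; det S = 22400/30537
solve [mL_A; mL_B] = S·[w00; w01] and [mR_A; mR_B] = S·[w10; w11]:
  w00 = 1/2, w01 = 1/2, w10 = -1/2, w11 = -1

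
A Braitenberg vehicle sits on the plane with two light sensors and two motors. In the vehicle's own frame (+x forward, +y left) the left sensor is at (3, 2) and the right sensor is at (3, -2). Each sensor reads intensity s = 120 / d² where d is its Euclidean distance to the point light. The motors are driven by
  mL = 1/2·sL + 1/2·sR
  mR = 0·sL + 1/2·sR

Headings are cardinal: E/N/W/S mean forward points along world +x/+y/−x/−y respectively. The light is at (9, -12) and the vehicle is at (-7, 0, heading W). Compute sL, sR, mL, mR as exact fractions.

120/461 120/557 61080/256777 60/557

left sensor world pos  = (-10, -2); dL² = 461
right sensor world pos = (-10, 2); dR² = 557
sL = 120/461 = 120/461
sR = 120/557 = 120/557
mL = 1/2·sL + 1/2·sR = 61080/256777
mR = 0·sL + 1/2·sR = 60/557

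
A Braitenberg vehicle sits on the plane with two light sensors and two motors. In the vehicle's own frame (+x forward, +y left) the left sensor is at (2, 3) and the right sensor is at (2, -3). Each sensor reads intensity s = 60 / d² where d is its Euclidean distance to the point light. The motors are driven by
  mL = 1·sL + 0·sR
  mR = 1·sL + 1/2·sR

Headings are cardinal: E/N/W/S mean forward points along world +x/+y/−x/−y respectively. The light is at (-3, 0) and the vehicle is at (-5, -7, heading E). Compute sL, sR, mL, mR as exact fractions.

15/4 3/5 15/4 81/20

left sensor world pos  = (-3, -4); dL² = 16
right sensor world pos = (-3, -10); dR² = 100
sL = 60/16 = 15/4
sR = 60/100 = 3/5
mL = 1·sL + 0·sR = 15/4
mR = 1·sL + 1/2·sR = 81/20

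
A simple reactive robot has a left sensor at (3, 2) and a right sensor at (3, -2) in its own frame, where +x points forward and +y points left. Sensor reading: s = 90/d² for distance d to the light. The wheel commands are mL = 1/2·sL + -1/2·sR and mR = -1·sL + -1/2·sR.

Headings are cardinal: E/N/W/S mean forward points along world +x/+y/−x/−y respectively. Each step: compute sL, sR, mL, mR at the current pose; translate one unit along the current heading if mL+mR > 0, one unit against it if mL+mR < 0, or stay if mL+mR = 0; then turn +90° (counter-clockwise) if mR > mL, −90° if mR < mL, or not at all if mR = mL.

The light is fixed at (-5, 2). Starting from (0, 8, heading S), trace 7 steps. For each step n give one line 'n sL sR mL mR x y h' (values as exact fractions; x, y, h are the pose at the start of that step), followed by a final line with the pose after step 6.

n=0: pose=(0,8,S); sL=45/29, sR=5; mL=-50/29, mR=-235/58; mL+mR=-335/58 → advance -1; mR−mL=-135/58 → turn -1·90°
n=1: pose=(0,9,W); sL=90/29, sR=18/17; mL=504/493, mR=-1791/493; mL+mR=-1287/493 → advance -1; mR−mL=-135/29 → turn -1·90°
n=2: pose=(1,9,N); sL=45/58, sR=45/82; mL=135/1189, mR=-4995/4756; mL+mR=-4455/4756 → advance -1; mR−mL=-135/116 → turn -1·90°
n=3: pose=(1,8,E); sL=18/29, sR=90/97; mL=-432/2813, mR=-3051/2813; mL+mR=-3483/2813 → advance -1; mR−mL=-27/29 → turn -1·90°
n=4: pose=(0,8,S); sL=45/29, sR=5; mL=-50/29, mR=-235/58; mL+mR=-335/58 → advance -1; mR−mL=-135/58 → turn -1·90°
n=5: pose=(0,9,W); sL=90/29, sR=18/17; mL=504/493, mR=-1791/493; mL+mR=-1287/493 → advance -1; mR−mL=-135/29 → turn -1·90°
n=6: pose=(1,9,N); sL=45/58, sR=45/82; mL=135/1189, mR=-4995/4756; mL+mR=-4455/4756 → advance -1; mR−mL=-135/116 → turn -1·90°

0 45/29 5 -50/29 -235/58 0 8 S
1 90/29 18/17 504/493 -1791/493 0 9 W
2 45/58 45/82 135/1189 -4995/4756 1 9 N
3 18/29 90/97 -432/2813 -3051/2813 1 8 E
4 45/29 5 -50/29 -235/58 0 8 S
5 90/29 18/17 504/493 -1791/493 0 9 W
6 45/58 45/82 135/1189 -4995/4756 1 9 N
final 1 8 E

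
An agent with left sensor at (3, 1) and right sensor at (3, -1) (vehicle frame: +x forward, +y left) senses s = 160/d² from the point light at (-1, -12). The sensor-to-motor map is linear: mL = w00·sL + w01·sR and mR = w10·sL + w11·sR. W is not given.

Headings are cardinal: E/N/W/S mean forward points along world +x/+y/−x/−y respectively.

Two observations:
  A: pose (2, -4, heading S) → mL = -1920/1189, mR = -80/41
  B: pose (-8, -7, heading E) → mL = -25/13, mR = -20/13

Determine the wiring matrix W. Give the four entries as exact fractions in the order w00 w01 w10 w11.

1 -1 -1/2 0

obs A: pose=(2,-4,S) → sL=160/41, sR=160/29, mL=-1920/1189, mR=-80/41
obs B: pose=(-8,-7,E) → sL=40/13, sR=5, mL=-25/13, mR=-20/13
sensor matrix S = [[160/41, 160/29], [40/13, 5]]; det S = 39200/15457
solve [mL_A; mL_B] = S·[w00; w01] and [mR_A; mR_B] = S·[w10; w11]:
  w00 = 1, w01 = -1, w10 = -1/2, w11 = 0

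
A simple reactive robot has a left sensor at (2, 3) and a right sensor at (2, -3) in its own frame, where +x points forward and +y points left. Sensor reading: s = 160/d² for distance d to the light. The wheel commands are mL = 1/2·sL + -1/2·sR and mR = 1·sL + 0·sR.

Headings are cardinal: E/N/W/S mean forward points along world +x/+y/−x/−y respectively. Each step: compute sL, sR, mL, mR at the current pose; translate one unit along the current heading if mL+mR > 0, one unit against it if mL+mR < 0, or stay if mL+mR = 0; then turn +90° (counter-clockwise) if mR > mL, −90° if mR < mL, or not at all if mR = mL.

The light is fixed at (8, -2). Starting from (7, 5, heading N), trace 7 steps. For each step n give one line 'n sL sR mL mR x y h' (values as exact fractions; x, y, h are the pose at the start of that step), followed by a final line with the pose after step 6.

n=0: pose=(7,5,N); sL=160/97, sR=32/17; mL=-192/1649, mR=160/97; mL+mR=2528/1649 → advance +1; mR−mL=2912/1649 → turn +1·90°
n=1: pose=(7,6,W); sL=80/17, sR=16/13; mL=384/221, mR=80/17; mL+mR=1424/221 → advance +1; mR−mL=656/221 → turn +1·90°
n=2: pose=(6,6,S); sL=160/37, sR=160/61; mL=1920/2257, mR=160/37; mL+mR=11680/2257 → advance +1; mR−mL=7840/2257 → turn +1·90°
n=3: pose=(6,5,E); sL=8/5, sR=10; mL=-21/5, mR=8/5; mL+mR=-13/5 → advance -1; mR−mL=29/5 → turn +1·90°
n=4: pose=(5,5,N); sL=160/117, sR=160/81; mL=-320/1053, mR=160/117; mL+mR=1120/1053 → advance +1; mR−mL=1760/1053 → turn +1·90°
n=5: pose=(5,6,W); sL=16/5, sR=80/73; mL=384/365, mR=16/5; mL+mR=1552/365 → advance +1; mR−mL=784/365 → turn +1·90°
n=6: pose=(4,6,S); sL=160/37, sR=32/17; mL=768/629, mR=160/37; mL+mR=3488/629 → advance +1; mR−mL=1952/629 → turn +1·90°

0 160/97 32/17 -192/1649 160/97 7 5 N
1 80/17 16/13 384/221 80/17 7 6 W
2 160/37 160/61 1920/2257 160/37 6 6 S
3 8/5 10 -21/5 8/5 6 5 E
4 160/117 160/81 -320/1053 160/117 5 5 N
5 16/5 80/73 384/365 16/5 5 6 W
6 160/37 32/17 768/629 160/37 4 6 S
final 4 5 E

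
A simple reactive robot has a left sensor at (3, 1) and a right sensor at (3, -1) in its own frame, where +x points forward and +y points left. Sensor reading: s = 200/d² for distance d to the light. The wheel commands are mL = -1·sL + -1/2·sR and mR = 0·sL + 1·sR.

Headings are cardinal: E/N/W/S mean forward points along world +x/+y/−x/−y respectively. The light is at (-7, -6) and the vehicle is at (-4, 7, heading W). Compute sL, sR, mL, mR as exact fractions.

left sensor world pos  = (-7, 6); dL² = 144
right sensor world pos = (-7, 8); dR² = 196
sL = 200/144 = 25/18
sR = 200/196 = 50/49
mL = -1·sL + -1/2·sR = -1675/882
mR = 0·sL + 1·sR = 50/49

25/18 50/49 -1675/882 50/49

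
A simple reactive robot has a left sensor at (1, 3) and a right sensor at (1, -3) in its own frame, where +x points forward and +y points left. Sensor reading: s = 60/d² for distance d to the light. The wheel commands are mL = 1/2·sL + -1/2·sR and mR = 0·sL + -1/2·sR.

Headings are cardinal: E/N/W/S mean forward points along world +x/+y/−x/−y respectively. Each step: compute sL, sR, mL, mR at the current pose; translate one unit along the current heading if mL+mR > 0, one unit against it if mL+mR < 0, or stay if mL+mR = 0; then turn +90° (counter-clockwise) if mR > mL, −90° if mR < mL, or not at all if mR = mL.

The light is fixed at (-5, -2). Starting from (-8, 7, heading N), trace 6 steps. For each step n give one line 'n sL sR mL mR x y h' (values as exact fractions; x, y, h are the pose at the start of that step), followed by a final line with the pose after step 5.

0 15/34 3/5 -27/340 -3/10 -8 7 N
1 12/25 60/29 -576/725 -30/29 -8 6 E
2 6/5 30/49 72/245 -15/49 -9 6 S
3 60/61 60/169 3240/10309 -30/169 -9 7 W
4 15/41 15/26 -225/2132 -15/52 -10 7 N
5 60/137 60/41 -2880/5617 -30/41 -10 6 E
final -11 6 S

n=0: pose=(-8,7,N); sL=15/34, sR=3/5; mL=-27/340, mR=-3/10; mL+mR=-129/340 → advance -1; mR−mL=-15/68 → turn -1·90°
n=1: pose=(-8,6,E); sL=12/25, sR=60/29; mL=-576/725, mR=-30/29; mL+mR=-1326/725 → advance -1; mR−mL=-6/25 → turn -1·90°
n=2: pose=(-9,6,S); sL=6/5, sR=30/49; mL=72/245, mR=-15/49; mL+mR=-3/245 → advance -1; mR−mL=-3/5 → turn -1·90°
n=3: pose=(-9,7,W); sL=60/61, sR=60/169; mL=3240/10309, mR=-30/169; mL+mR=1410/10309 → advance +1; mR−mL=-30/61 → turn -1·90°
n=4: pose=(-10,7,N); sL=15/41, sR=15/26; mL=-225/2132, mR=-15/52; mL+mR=-210/533 → advance -1; mR−mL=-15/82 → turn -1·90°
n=5: pose=(-10,6,E); sL=60/137, sR=60/41; mL=-2880/5617, mR=-30/41; mL+mR=-6990/5617 → advance -1; mR−mL=-30/137 → turn -1·90°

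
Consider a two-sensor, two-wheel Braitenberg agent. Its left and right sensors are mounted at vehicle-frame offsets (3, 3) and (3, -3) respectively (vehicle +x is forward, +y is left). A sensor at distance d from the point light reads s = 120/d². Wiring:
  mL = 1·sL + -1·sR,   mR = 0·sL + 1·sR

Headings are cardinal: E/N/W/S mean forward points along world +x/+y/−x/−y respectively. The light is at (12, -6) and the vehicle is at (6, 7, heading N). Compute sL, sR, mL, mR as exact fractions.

120/337 24/53 -1728/17861 24/53

left sensor world pos  = (3, 10); dL² = 337
right sensor world pos = (9, 10); dR² = 265
sL = 120/337 = 120/337
sR = 120/265 = 24/53
mL = 1·sL + -1·sR = -1728/17861
mR = 0·sL + 1·sR = 24/53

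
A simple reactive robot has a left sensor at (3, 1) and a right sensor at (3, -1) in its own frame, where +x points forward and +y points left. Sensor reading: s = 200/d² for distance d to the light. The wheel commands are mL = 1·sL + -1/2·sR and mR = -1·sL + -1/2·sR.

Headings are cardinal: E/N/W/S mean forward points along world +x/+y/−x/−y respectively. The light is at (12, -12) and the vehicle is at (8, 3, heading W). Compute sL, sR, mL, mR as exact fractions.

40/49 40/61 1460/2989 -3420/2989

left sensor world pos  = (5, 2); dL² = 245
right sensor world pos = (5, 4); dR² = 305
sL = 200/245 = 40/49
sR = 200/305 = 40/61
mL = 1·sL + -1/2·sR = 1460/2989
mR = -1·sL + -1/2·sR = -3420/2989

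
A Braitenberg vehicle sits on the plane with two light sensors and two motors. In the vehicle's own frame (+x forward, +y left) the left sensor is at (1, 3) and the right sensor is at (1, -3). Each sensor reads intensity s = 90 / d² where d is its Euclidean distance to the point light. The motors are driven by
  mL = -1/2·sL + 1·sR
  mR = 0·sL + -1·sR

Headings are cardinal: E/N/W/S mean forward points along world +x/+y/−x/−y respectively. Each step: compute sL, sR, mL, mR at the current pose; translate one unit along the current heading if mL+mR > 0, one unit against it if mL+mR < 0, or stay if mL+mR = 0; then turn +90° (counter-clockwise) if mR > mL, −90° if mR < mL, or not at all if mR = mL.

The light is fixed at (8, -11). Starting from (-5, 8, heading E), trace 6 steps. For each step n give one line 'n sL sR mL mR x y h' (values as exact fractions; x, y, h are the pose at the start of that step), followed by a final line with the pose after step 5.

n=0: pose=(-5,8,E); sL=45/314, sR=9/40; mL=963/6280, mR=-9/40; mL+mR=-45/628 → advance -1; mR−mL=-297/785 → turn -1·90°
n=1: pose=(-6,8,S); sL=18/89, sR=90/613; mL=2493/54557, mR=-90/613; mL+mR=-9/89 → advance -1; mR−mL=-10503/54557 → turn -1·90°
n=2: pose=(-6,9,W); sL=45/257, sR=45/377; mL=6165/193778, mR=-45/377; mL+mR=-45/514 → advance -1; mR−mL=-29295/193778 → turn -1·90°
n=3: pose=(-5,9,N); sL=90/697, sR=90/541; mL=38385/377077, mR=-90/541; mL+mR=-45/697 → advance -1; mR−mL=-101115/377077 → turn -1·90°
n=4: pose=(-5,8,E); sL=45/314, sR=9/40; mL=963/6280, mR=-9/40; mL+mR=-45/628 → advance -1; mR−mL=-297/785 → turn -1·90°
n=5: pose=(-6,8,S); sL=18/89, sR=90/613; mL=2493/54557, mR=-90/613; mL+mR=-9/89 → advance -1; mR−mL=-10503/54557 → turn -1·90°

0 45/314 9/40 963/6280 -9/40 -5 8 E
1 18/89 90/613 2493/54557 -90/613 -6 8 S
2 45/257 45/377 6165/193778 -45/377 -6 9 W
3 90/697 90/541 38385/377077 -90/541 -5 9 N
4 45/314 9/40 963/6280 -9/40 -5 8 E
5 18/89 90/613 2493/54557 -90/613 -6 8 S
final -6 9 W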